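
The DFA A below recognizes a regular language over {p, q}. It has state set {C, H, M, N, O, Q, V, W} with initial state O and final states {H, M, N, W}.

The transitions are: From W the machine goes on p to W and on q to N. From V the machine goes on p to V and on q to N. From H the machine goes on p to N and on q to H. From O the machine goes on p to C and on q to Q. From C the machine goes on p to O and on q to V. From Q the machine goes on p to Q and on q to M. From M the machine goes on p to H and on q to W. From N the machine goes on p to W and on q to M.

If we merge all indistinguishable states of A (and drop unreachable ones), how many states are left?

3

Every state is reachable, so we keep all 8.
Start with accepting vs non-accepting: {H,M,N,W} | {C,O,Q,V}.
Refine {C,O,Q,V} on symbol q: members go to different blocks, giving {C,O} and {Q,V}.
No further refinement is possible. Final partition (3 blocks): {H,M,N,W} | {C,O} | {Q,V}.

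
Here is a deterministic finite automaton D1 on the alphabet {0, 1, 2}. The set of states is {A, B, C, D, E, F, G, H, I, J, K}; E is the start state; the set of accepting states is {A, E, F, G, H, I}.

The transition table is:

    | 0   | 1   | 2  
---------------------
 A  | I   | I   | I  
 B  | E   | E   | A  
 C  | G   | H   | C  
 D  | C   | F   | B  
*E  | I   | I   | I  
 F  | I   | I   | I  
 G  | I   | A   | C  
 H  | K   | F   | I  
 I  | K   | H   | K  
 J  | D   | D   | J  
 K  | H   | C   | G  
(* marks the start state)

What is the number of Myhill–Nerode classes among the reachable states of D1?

States {B,D,J} cannot be reached from the start state, so discard them.
Start with accepting vs non-accepting: {A,E,F,G,H,I} | {C,K}.
On input 0, block {A,E,F,G,H,I} splits into {A,E,F,G} and {H,I}.
On input 1, block {A,E,F,G} splits into {A,E,F} and {G}.
On input 0, block {C,K} splits into {C} and {K}.
On input 1, block {H,I} splits into {H} and {I}.
Stable partition: {A,E,F} | {C} | {H} | {G} | {K} | {I} — 6 equivalence classes.

6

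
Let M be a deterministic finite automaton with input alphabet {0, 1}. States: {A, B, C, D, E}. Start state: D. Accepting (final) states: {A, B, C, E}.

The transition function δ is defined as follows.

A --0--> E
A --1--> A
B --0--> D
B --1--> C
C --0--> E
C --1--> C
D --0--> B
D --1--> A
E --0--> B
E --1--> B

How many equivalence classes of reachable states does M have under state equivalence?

Every state is reachable, so we keep all 5.
P0 = {A,B,C,E} | {D}.
On input 0, block {A,B,C,E} splits into {A,C,E} and {B}.
Refine {A,C,E} on symbol 0: members go to different blocks, giving {A,C} and {E}.
The partition is now stable with 4 blocks: {A,C} | {D} | {B} | {E}.

4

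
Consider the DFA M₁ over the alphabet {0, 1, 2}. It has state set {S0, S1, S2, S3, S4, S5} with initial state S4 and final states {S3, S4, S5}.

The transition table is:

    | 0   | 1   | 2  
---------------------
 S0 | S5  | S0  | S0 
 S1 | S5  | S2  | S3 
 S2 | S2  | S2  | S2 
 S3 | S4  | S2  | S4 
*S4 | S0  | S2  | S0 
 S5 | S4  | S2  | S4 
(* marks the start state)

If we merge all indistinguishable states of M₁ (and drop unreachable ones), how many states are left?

4

Reachable states from the start: {S0,S2,S4,S5}. Unreachable: {S1,S3} — drop them.
Start with accepting vs non-accepting: {S4,S5} | {S0,S2}.
Refine {S4,S5} on symbol 0: members go to different blocks, giving {S4} and {S5}.
On input 0, block {S0,S2} splits into {S0} and {S2}.
The partition is now stable with 4 blocks: {S4} | {S0} | {S5} | {S2}.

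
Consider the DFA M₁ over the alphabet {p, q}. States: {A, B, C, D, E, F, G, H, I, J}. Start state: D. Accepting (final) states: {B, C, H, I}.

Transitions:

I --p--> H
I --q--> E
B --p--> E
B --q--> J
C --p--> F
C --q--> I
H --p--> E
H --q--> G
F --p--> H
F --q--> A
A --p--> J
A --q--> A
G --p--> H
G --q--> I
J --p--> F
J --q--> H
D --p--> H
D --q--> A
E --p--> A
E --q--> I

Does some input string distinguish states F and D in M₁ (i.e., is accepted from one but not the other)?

No

Reachable states from the start: {A,D,E,F,G,H,I,J}. Unreachable: {B,C} — drop them.
Start with accepting vs non-accepting: {H,I} | {A,D,E,F,G,J}.
Refine {H,I} on symbol p: members go to different blocks, giving {H} and {I}.
Split {A,D,E,F,G,J} by δ(·,p) → {A,E,J} and {D,F,G}.
On input p, block {A,E,J} splits into {A,E} and {J}.
Split {A,E} by δ(·,p) → {A} and {E}.
Split {D,F,G} by δ(·,q) → {D,F} and {G}.
Stable partition: {H} | {A} | {I} | {D,F} | {J} | {E} | {G} — 7 equivalence classes.
F and D lie in the same block of the stable partition, so they are equivalent — no string distinguishes them.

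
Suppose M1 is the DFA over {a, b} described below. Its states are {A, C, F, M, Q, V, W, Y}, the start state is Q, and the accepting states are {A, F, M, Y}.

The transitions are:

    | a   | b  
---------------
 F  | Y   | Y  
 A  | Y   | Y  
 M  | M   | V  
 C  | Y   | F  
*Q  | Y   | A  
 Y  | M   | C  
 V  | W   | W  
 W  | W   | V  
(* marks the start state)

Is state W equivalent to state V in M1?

Yes

P0 = {A,F,M,Y} | {C,Q,V,W}.
Split {A,F,M,Y} by δ(·,b) → {M,Y} and {A,F}.
Refine {C,Q,V,W} on symbol a: members go to different blocks, giving {V,W} and {C,Q}.
Refine {M,Y} on symbol b: members go to different blocks, giving {Y} and {M}.
The partition is now stable with 5 blocks: {Y} | {V,W} | {A,F} | {C,Q} | {M}.
W and V lie in the same block of the stable partition, so they are equivalent — no string distinguishes them.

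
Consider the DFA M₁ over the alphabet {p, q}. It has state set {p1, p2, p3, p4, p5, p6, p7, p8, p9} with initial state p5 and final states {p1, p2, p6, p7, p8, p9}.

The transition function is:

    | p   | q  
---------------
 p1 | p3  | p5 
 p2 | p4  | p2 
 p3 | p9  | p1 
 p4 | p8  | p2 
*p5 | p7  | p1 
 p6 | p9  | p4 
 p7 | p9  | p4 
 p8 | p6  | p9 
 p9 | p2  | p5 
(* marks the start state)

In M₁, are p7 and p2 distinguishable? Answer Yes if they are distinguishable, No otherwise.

Every state is reachable, so we keep all 9.
Start with accepting vs non-accepting: {p1,p2,p6,p7,p8,p9} | {p3,p4,p5}.
On input p, block {p1,p2,p6,p7,p8,p9} splits into {p6,p7,p8,p9} and {p1,p2}.
Refine {p6,p7,p8,p9} on symbol p: members go to different blocks, giving {p6,p7,p8} and {p9}.
Split {p6,p7,p8} by δ(·,p) → {p6,p7} and {p8}.
On input p, block {p3,p4,p5} splits into {p3} and {p4} and {p5}.
On input p, block {p1,p2} splits into {p1} and {p2}.
No further refinement is possible. Final partition (8 blocks): {p6,p7} | {p3} | {p1} | {p9} | {p8} | {p4} | {p5} | {p2}.
p7 and p2 end up in different blocks, so they are distinguishable. For instance, the string 'p' is accepted from only p7.

Yes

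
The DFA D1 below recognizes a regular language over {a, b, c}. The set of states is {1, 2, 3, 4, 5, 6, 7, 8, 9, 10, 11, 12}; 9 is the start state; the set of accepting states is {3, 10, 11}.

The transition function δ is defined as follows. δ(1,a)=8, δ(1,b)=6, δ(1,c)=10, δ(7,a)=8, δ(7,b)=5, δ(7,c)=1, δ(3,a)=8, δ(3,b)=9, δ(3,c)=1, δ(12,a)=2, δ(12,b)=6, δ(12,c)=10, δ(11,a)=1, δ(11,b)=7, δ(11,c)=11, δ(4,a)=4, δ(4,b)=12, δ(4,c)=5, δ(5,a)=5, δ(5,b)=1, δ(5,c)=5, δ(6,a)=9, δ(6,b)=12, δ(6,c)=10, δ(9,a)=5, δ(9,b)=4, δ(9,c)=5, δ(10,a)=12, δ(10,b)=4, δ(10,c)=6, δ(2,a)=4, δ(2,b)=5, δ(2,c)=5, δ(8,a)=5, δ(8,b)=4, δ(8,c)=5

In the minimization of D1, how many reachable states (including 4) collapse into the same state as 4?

2

Reachable states from the start: {1,2,4,5,6,8,9,10,12}. Unreachable: {3,7,11} — drop them.
P0 = {10} | {1,2,4,5,6,8,9,12}.
Split {1,2,4,5,6,8,9,12} by δ(·,c) → {2,4,5,8,9} and {1,6,12}.
Refine {2,4,5,8,9} on symbol b: members go to different blocks, giving {2,8,9} and {4,5}.
No further refinement is possible. Final partition (4 blocks): {10} | {2,8,9} | {1,6,12} | {4,5}.
State 4 belongs to the block {4,5}, which has 2 states.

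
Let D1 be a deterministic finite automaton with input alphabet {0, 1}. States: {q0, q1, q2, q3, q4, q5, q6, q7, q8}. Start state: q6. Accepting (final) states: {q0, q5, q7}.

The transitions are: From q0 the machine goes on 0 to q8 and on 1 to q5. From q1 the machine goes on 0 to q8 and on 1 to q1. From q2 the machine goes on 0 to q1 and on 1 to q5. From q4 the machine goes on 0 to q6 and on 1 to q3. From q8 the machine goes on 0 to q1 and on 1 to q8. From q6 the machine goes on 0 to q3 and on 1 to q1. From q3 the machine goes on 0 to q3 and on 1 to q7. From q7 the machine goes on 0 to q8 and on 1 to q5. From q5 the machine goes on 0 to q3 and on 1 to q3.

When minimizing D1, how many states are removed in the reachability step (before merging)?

Starting at q6 and following transitions, the reachable set is {q1, q3, q5, q6, q7, q8}. That leaves q0, q2, q4 unreachable — 3 in total.

3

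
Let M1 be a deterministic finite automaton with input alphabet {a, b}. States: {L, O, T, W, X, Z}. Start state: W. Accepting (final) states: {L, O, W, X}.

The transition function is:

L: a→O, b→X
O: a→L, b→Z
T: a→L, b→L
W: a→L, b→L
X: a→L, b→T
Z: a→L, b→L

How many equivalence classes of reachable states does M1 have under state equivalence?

Start with accepting vs non-accepting: {L,O,W,X} | {T,Z}.
On input b, block {L,O,W,X} splits into {O,X} and {L,W}.
Split {L,W} by δ(·,a) → {L} and {W}.
The partition is now stable with 4 blocks: {O,X} | {T,Z} | {L} | {W}.

4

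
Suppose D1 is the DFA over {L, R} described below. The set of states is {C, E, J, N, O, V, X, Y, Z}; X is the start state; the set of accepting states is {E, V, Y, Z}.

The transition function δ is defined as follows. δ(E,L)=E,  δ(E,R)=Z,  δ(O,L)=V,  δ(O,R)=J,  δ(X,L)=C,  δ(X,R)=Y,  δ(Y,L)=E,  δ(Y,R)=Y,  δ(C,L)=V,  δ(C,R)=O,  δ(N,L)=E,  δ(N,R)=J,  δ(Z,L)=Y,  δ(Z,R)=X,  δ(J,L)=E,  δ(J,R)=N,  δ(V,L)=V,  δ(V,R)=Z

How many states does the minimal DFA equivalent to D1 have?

5

Start with accepting vs non-accepting: {E,V,Y,Z} | {C,J,N,O,X}.
Refine {E,V,Y,Z} on symbol R: members go to different blocks, giving {E,V,Y} and {Z}.
Split {E,V,Y} by δ(·,R) → {E,V} and {Y}.
On input L, block {C,J,N,O,X} splits into {C,J,N,O} and {X}.
Stable partition: {E,V} | {C,J,N,O} | {Z} | {Y} | {X} — 5 equivalence classes.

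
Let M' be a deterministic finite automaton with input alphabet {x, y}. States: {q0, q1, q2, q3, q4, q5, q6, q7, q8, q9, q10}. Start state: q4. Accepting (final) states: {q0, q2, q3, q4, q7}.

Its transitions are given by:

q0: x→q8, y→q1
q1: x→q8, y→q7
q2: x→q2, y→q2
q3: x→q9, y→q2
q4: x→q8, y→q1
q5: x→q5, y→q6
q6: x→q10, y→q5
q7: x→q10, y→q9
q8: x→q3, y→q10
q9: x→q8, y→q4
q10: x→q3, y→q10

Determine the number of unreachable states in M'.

3

Starting at q4 and following transitions, the reachable set is {q1, q2, q3, q4, q7, q8, q9, q10}. That leaves q0, q5, q6 unreachable — 3 in total.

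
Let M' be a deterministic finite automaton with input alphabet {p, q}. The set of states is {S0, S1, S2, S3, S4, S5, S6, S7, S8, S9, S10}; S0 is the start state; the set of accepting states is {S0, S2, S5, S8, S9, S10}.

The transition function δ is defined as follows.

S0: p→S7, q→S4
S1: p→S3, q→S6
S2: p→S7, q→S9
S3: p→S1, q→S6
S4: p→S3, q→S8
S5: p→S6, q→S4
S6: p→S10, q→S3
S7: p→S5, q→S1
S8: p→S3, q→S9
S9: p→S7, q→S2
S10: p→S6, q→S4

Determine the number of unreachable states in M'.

0

Every one of the 11 states is reachable from S0.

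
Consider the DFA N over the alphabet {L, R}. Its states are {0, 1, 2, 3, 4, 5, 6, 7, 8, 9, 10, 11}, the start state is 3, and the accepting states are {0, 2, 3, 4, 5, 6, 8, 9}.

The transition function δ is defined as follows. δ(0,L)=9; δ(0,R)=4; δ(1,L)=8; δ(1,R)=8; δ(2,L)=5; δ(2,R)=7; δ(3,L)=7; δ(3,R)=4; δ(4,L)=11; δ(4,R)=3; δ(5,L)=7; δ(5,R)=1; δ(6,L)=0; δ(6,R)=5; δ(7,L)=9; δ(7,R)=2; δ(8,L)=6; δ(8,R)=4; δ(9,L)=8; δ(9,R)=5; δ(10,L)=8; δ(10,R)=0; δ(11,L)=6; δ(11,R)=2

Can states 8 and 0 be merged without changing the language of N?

Yes

Reachable states from the start: {0,1,2,3,4,5,6,7,8,9,11}. Unreachable: {10} — drop them.
P0 = {0,2,3,4,5,6,8,9} | {1,7,11}.
On input L, block {0,2,3,4,5,6,8,9} splits into {0,2,6,8,9} and {3,4,5}.
On input L, block {0,2,6,8,9} splits into {0,6,8,9} and {2}.
Split {1,7,11} by δ(·,R) → {7,11} and {1}.
On input R, block {3,4,5} splits into {3,4} and {5}.
Refine {0,6,8,9} on symbol R: members go to different blocks, giving {0,8} and {6,9}.
The partition is now stable with 7 blocks: {0,8} | {7,11} | {3,4} | {2} | {1} | {5} | {6,9}.
8 and 0 lie in the same block of the stable partition, so they are equivalent — no string distinguishes them.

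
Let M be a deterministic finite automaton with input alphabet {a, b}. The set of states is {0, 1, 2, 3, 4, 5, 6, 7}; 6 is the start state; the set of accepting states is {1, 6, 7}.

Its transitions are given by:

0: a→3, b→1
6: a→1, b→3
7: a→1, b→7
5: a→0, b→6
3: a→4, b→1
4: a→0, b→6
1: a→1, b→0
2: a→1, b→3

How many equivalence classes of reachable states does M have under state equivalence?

2

States {2,5,7} cannot be reached from the start state, so discard them.
P0 = {1,6} | {0,3,4}.
The partition is now stable with 2 blocks: {1,6} | {0,3,4}.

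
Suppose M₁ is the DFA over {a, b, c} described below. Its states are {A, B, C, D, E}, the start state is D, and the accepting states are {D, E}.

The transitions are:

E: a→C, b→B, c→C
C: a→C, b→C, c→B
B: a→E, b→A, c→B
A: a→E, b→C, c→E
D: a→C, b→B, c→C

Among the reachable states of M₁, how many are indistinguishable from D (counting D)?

2

Every state is reachable, so we keep all 5.
Start with accepting vs non-accepting: {D,E} | {A,B,C}.
On input a, block {A,B,C} splits into {A,B} and {C}.
On input b, block {A,B} splits into {A} and {B}.
No further refinement is possible. Final partition (4 blocks): {D,E} | {A} | {C} | {B}.
The equivalence class containing D is {D,E}, of size 2.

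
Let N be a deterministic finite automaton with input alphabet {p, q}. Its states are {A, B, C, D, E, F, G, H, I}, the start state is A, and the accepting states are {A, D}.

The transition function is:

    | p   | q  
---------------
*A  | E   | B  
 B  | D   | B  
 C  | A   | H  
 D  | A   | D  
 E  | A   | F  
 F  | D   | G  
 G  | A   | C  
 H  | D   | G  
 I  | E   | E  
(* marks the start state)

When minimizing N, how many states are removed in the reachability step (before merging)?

Starting at A and following transitions, the reachable set is {A, B, C, D, E, F, G, H}. That leaves I unreachable — 1 in total.

1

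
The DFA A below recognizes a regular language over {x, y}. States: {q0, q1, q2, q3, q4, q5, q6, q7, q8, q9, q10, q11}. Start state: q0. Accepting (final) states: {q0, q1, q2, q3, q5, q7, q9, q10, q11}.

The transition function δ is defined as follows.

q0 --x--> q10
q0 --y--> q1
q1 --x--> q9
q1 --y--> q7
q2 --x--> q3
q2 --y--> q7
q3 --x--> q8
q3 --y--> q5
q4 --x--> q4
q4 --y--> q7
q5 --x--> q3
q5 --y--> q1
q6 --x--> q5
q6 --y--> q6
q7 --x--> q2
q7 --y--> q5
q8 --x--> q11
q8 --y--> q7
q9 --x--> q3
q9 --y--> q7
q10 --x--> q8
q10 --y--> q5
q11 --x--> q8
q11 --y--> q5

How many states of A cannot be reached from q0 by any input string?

Starting at q0 and following transitions, the reachable set is {q0, q1, q2, q3, q5, q7, q8, q9, q10, q11}. That leaves q4, q6 unreachable — 2 in total.

2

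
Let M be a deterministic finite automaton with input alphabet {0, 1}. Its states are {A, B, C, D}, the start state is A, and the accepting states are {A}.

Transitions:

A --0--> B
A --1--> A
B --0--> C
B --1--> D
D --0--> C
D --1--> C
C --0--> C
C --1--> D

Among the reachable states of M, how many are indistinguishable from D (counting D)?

All states are reachable from the start state.
Initial partition by acceptance: {A} | {B,C,D}.
The partition is now stable with 2 blocks: {A} | {B,C,D}.
The equivalence class containing D is {B,C,D}, of size 3.

3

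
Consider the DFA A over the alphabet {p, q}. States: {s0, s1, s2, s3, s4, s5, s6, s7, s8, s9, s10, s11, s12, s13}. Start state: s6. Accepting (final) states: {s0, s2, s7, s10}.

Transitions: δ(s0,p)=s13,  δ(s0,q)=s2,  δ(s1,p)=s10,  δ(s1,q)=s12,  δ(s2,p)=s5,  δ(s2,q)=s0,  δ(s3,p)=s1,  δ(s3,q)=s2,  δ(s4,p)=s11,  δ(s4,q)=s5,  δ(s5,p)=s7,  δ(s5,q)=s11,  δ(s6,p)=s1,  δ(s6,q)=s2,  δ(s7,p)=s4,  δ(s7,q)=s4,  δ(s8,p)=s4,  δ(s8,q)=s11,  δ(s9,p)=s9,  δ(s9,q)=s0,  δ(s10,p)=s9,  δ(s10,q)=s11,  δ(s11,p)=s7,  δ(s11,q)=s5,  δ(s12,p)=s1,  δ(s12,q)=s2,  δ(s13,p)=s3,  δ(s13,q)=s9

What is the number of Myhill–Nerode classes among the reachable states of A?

First remove the unreachable states {s8}; 13 states remain.
Start with accepting vs non-accepting: {s0,s2,s7,s10} | {s1,s3,s4,s5,s6,s9,s11,s12,s13}.
On input q, block {s0,s2,s7,s10} splits into {s0,s2} and {s7,s10}.
On input p, block {s1,s3,s4,s5,s6,s9,s11,s12,s13} splits into {s3,s4,s6,s9,s12,s13} and {s1,s5,s11}.
On input p, block {s0,s2} splits into {s0} and {s2}.
Split {s3,s4,s6,s9,s12,s13} by δ(·,p) → {s3,s4,s6,s12} and {s9,s13}.
On input q, block {s3,s4,s6,s12} splits into {s3,s6,s12} and {s4}.
Split {s7,s10} by δ(·,p) → {s7} and {s10}.
Refine {s1,s5,s11} on symbol p: members go to different blocks, giving {s5,s11} and {s1}.
On input p, block {s9,s13} splits into {s9} and {s13}.
Stable partition: {s0} | {s3,s6,s12} | {s7} | {s5,s11} | {s2} | {s9} | {s4} | {s10} | {s1} | {s13} — 10 equivalence classes.

10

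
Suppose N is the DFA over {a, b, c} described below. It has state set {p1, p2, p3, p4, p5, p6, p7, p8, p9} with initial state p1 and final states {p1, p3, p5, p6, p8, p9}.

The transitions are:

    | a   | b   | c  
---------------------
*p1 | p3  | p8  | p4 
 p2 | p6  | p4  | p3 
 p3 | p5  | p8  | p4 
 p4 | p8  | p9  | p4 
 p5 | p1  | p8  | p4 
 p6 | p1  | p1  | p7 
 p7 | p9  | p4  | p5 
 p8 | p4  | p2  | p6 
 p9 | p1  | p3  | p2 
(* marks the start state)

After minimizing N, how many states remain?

5

P0 = {p1,p3,p5,p6,p8,p9} | {p2,p4,p7}.
Split {p1,p3,p5,p6,p8,p9} by δ(·,a) → {p1,p3,p5,p6,p9} and {p8}.
Split {p1,p3,p5,p6,p9} by δ(·,b) → {p1,p3,p5} and {p6,p9}.
Refine {p2,p4,p7} on symbol a: members go to different blocks, giving {p2,p7} and {p4}.
No further refinement is possible. Final partition (5 blocks): {p1,p3,p5} | {p2,p7} | {p8} | {p6,p9} | {p4}.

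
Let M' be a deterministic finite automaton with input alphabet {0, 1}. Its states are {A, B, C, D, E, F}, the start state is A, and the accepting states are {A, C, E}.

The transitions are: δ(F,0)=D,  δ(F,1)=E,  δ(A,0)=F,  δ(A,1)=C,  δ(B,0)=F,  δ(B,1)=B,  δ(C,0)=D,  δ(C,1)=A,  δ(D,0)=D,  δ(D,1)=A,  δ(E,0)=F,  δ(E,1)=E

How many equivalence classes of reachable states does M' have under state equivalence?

2

First remove the unreachable states {B}; 5 states remain.
Initial partition by acceptance: {A,C,E} | {D,F}.
The partition is now stable with 2 blocks: {A,C,E} | {D,F}.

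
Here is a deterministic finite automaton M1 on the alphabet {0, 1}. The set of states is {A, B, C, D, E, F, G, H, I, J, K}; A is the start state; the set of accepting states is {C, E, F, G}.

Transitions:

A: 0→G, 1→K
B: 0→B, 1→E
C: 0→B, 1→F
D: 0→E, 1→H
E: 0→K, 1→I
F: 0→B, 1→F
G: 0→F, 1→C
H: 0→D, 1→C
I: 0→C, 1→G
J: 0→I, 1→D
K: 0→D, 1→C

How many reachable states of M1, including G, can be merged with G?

1

Reachable states from the start: {A,B,C,D,E,F,G,H,I,K}. Unreachable: {J} — drop them.
P0 = {C,E,F,G} | {A,B,D,H,I,K}.
On input 0, block {C,E,F,G} splits into {C,E,F} and {G}.
On input 1, block {C,E,F} splits into {C,F} and {E}.
On input 0, block {A,B,D,H,I,K} splits into {B,H,K} and {A} and {D} and {I}.
Split {B,H,K} by δ(·,0) → {H,K} and {B}.
No further refinement is possible. Final partition (8 blocks): {C,F} | {H,K} | {G} | {E} | {A} | {D} | {I} | {B}.
State G belongs to the block {G}, which has 1 states.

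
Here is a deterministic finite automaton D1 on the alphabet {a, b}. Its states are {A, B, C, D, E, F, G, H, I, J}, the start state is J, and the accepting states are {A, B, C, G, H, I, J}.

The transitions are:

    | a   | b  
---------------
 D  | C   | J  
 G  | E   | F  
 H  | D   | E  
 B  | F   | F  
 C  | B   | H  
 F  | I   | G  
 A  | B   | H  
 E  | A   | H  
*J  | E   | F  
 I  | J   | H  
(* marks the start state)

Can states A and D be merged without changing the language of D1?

Start with accepting vs non-accepting: {A,B,C,G,H,I,J} | {D,E,F}.
Refine {A,B,C,G,H,I,J} on symbol a: members go to different blocks, giving {B,G,H,J} and {A,C,I}.
The partition is now stable with 3 blocks: {B,G,H,J} | {D,E,F} | {A,C,I}.
A and D end up in different blocks, so they are distinguishable. For instance, the string 'ε' is accepted from only A.

No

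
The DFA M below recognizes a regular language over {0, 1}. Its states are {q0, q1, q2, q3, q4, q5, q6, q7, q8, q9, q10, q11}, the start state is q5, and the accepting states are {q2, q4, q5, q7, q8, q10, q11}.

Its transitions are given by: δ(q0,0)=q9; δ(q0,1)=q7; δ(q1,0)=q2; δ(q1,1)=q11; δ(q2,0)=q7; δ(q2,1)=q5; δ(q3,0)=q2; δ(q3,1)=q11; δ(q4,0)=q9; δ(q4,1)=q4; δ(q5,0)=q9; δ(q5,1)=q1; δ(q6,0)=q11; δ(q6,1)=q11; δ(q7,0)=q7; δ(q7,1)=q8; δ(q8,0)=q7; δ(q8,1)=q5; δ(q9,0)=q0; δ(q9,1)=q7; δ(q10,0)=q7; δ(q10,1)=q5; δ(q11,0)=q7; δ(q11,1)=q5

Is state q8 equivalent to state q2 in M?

Reachable states from the start: {q0,q1,q2,q5,q7,q8,q9,q11}. Unreachable: {q3,q4,q6,q10} — drop them.
P0 = {q2,q5,q7,q8,q11} | {q0,q1,q9}.
On input 0, block {q2,q5,q7,q8,q11} splits into {q2,q7,q8,q11} and {q5}.
On input 1, block {q2,q7,q8,q11} splits into {q2,q8,q11} and {q7}.
On input 0, block {q0,q1,q9} splits into {q0,q9} and {q1}.
No further refinement is possible. Final partition (5 blocks): {q2,q8,q11} | {q0,q9} | {q5} | {q7} | {q1}.
q8 and q2 lie in the same block of the stable partition, so they are equivalent — no string distinguishes them.

Yes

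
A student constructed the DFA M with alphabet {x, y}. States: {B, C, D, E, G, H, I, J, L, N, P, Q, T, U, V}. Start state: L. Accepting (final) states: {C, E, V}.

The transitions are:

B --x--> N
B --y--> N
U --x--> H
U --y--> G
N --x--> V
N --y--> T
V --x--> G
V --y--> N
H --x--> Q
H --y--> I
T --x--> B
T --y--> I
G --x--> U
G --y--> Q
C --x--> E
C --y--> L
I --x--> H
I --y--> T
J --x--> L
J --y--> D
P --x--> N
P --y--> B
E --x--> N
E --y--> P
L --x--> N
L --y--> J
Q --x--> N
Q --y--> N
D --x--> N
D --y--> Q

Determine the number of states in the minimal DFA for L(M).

First remove the unreachable states {C,E,P}; 12 states remain.
Initial partition by acceptance: {V} | {B,D,G,H,I,J,L,N,Q,T,U}.
Refine {B,D,G,H,I,J,L,N,Q,T,U} on symbol x: members go to different blocks, giving {B,D,G,H,I,J,L,Q,T,U} and {N}.
On input x, block {B,D,G,H,I,J,L,Q,T,U} splits into {G,H,I,J,T,U} and {B,D,L,Q}.
Split {G,H,I,J,T,U} by δ(·,x) → {H,J,T} and {G,I,U}.
On input y, block {H,J,T} splits into {H,T} and {J}.
On input y, block {B,D,L,Q} splits into {B,Q} and {D} and {L}.
On input x, block {G,I,U} splits into {I,U} and {G}.
Split {I,U} by δ(·,y) → {I} and {U}.
No further refinement is possible. Final partition (10 blocks): {V} | {H,T} | {N} | {B,Q} | {I} | {J} | {D} | {L} | {G} | {U}.

10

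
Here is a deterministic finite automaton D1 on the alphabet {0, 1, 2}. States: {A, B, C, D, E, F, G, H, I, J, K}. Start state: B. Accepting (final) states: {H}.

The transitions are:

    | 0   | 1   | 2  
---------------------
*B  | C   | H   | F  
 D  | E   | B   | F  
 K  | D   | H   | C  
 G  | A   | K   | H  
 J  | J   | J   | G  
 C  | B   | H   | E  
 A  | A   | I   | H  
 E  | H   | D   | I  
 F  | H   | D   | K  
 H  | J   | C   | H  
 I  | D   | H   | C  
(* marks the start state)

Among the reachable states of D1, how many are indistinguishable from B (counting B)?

Every state is reachable, so we keep all 11.
Start with accepting vs non-accepting: {H} | {A,B,C,D,E,F,G,I,J,K}.
Split {A,B,C,D,E,F,G,I,J,K} by δ(·,0) → {A,B,C,D,G,I,J,K} and {E,F}.
Refine {A,B,C,D,G,I,J,K} on symbol 0: members go to different blocks, giving {A,B,C,G,I,J,K} and {D}.
Split {A,B,C,G,I,J,K} by δ(·,0) → {A,B,C,G,J} and {I,K}.
Split {A,B,C,G,J} by δ(·,1) → {A,G} and {B,C} and {J}.
Stable partition: {H} | {A,G} | {E,F} | {D} | {I,K} | {B,C} | {J} — 7 equivalence classes.
State B belongs to the block {B,C}, which has 2 states.

2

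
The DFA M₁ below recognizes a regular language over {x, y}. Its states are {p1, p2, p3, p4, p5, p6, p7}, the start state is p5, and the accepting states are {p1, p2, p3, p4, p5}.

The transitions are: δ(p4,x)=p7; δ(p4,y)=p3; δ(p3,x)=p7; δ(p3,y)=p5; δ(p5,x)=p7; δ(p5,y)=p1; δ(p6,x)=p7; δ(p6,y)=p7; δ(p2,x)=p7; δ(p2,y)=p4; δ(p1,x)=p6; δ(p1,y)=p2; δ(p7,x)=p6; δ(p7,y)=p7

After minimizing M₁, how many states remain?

Every state is reachable, so we keep all 7.
Initial partition by acceptance: {p1,p2,p3,p4,p5} | {p6,p7}.
Stable partition: {p1,p2,p3,p4,p5} | {p6,p7} — 2 equivalence classes.

2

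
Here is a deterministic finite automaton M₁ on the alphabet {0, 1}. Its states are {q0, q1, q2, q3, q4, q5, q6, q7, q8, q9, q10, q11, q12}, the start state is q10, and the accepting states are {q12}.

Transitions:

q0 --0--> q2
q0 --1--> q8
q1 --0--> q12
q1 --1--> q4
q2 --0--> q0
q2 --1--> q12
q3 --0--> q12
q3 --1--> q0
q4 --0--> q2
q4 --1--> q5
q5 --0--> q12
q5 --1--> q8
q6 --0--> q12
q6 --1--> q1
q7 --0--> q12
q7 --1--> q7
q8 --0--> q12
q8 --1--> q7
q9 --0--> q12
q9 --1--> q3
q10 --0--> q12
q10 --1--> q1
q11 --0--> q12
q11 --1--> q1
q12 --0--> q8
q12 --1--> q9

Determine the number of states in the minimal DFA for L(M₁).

6

Reachable states from the start: {q0,q1,q2,q3,q4,q5,q7,q8,q9,q10,q12}. Unreachable: {q6,q11} — drop them.
Initial partition by acceptance: {q12} | {q0,q1,q2,q3,q4,q5,q7,q8,q9,q10}.
Split {q0,q1,q2,q3,q4,q5,q7,q8,q9,q10} by δ(·,0) → {q1,q3,q5,q7,q8,q9,q10} and {q0,q2,q4}.
On input 1, block {q1,q3,q5,q7,q8,q9,q10} splits into {q5,q7,q8,q9,q10} and {q1,q3}.
On input 1, block {q5,q7,q8,q9,q10} splits into {q5,q7,q8} and {q9,q10}.
Split {q0,q2,q4} by δ(·,1) → {q0,q4} and {q2}.
Stable partition: {q12} | {q5,q7,q8} | {q0,q4} | {q1,q3} | {q9,q10} | {q2} — 6 equivalence classes.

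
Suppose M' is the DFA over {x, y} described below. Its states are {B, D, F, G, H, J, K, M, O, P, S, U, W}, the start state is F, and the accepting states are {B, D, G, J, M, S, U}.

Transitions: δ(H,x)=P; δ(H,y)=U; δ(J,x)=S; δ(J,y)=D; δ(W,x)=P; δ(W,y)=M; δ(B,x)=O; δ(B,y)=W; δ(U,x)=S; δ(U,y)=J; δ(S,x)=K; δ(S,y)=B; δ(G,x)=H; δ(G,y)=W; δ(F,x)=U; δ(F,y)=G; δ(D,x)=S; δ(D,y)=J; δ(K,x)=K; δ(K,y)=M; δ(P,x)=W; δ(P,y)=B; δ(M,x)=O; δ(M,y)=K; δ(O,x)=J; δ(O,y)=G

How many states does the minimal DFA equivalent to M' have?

7

Every state is reachable, so we keep all 13.
Start with accepting vs non-accepting: {B,D,G,J,M,S,U} | {F,H,K,O,P,W}.
On input x, block {B,D,G,J,M,S,U} splits into {B,G,M,S} and {D,J,U}.
Split {B,G,M,S} by δ(·,y) → {B,G,M} and {S}.
Split {F,H,K,O,P,W} by δ(·,x) → {H,K,P,W} and {F,O}.
On input x, block {B,G,M} splits into {B,M} and {G}.
Split {H,K,P,W} by δ(·,y) → {K,P,W} and {H}.
The partition is now stable with 7 blocks: {B,M} | {K,P,W} | {D,J,U} | {S} | {F,O} | {G} | {H}.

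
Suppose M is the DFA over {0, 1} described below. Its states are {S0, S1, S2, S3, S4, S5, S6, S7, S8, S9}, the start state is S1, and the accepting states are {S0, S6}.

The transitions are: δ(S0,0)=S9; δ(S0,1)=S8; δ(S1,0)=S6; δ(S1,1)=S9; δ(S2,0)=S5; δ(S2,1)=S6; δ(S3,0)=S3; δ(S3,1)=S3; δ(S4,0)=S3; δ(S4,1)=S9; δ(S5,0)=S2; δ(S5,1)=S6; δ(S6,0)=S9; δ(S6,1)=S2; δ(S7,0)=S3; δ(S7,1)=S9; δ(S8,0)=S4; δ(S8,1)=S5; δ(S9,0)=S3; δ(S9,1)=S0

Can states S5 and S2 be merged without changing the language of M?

States {S7} cannot be reached from the start state, so discard them.
Initial partition by acceptance: {S0,S6} | {S1,S2,S3,S4,S5,S8,S9}.
Refine {S1,S2,S3,S4,S5,S8,S9} on symbol 0: members go to different blocks, giving {S2,S3,S4,S5,S8,S9} and {S1}.
On input 1, block {S2,S3,S4,S5,S8,S9} splits into {S2,S5,S9} and {S3,S4,S8}.
On input 1, block {S0,S6} splits into {S0} and {S6}.
On input 0, block {S2,S5,S9} splits into {S2,S5} and {S9}.
Split {S3,S4,S8} by δ(·,1) → {S3} and {S4} and {S8}.
Stable partition: {S0} | {S2,S5} | {S1} | {S3} | {S6} | {S9} | {S4} | {S8} — 8 equivalence classes.
S5 and S2 lie in the same block of the stable partition, so they are equivalent — no string distinguishes them.

Yes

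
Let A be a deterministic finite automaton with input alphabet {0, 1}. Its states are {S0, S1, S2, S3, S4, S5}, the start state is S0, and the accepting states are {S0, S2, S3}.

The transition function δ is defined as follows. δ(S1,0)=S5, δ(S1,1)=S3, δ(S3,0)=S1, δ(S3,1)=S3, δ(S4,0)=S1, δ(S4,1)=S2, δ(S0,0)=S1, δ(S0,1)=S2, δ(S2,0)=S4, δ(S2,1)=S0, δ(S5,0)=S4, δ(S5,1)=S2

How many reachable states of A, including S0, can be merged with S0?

3

All states are reachable from the start state.
P0 = {S0,S2,S3} | {S1,S4,S5}.
The partition is now stable with 2 blocks: {S0,S2,S3} | {S1,S4,S5}.
State S0 belongs to the block {S0,S2,S3}, which has 3 states.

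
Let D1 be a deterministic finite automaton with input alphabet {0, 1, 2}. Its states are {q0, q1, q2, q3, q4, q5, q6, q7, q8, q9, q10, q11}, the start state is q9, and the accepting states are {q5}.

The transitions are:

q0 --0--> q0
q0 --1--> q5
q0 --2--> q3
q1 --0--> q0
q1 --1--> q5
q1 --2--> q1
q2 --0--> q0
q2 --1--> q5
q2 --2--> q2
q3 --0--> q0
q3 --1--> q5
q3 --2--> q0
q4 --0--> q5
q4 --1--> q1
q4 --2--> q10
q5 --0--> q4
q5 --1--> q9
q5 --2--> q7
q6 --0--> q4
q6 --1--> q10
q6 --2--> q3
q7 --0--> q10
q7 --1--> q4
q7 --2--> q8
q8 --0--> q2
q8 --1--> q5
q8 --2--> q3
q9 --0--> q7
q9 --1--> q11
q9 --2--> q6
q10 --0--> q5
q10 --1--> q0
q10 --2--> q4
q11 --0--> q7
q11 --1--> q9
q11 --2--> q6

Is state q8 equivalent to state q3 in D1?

Yes

Every state is reachable, so we keep all 12.
Initial partition by acceptance: {q5} | {q0,q1,q2,q3,q4,q6,q7,q8,q9,q10,q11}.
Refine {q0,q1,q2,q3,q4,q6,q7,q8,q9,q10,q11} on symbol 0: members go to different blocks, giving {q0,q1,q2,q3,q6,q7,q8,q9,q11} and {q4,q10}.
Refine {q0,q1,q2,q3,q6,q7,q8,q9,q11} on symbol 0: members go to different blocks, giving {q0,q1,q2,q3,q8,q9,q11} and {q6,q7}.
Split {q0,q1,q2,q3,q8,q9,q11} by δ(·,0) → {q0,q1,q2,q3,q8} and {q9,q11}.
The partition is now stable with 5 blocks: {q5} | {q0,q1,q2,q3,q8} | {q4,q10} | {q6,q7} | {q9,q11}.
q8 and q3 lie in the same block of the stable partition, so they are equivalent — no string distinguishes them.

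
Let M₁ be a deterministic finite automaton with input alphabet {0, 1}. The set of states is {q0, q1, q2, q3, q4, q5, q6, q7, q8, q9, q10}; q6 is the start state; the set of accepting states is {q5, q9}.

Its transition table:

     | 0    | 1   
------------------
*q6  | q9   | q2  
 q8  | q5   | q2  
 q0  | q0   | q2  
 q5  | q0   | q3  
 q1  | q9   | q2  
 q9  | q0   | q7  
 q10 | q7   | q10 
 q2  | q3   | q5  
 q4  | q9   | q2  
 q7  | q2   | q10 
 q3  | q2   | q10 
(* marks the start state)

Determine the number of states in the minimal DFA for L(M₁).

6

Reachable states from the start: {q0,q2,q3,q5,q6,q7,q9,q10}. Unreachable: {q1,q4,q8} — drop them.
Start with accepting vs non-accepting: {q5,q9} | {q0,q2,q3,q6,q7,q10}.
On input 0, block {q0,q2,q3,q6,q7,q10} splits into {q0,q2,q3,q7,q10} and {q6}.
Refine {q0,q2,q3,q7,q10} on symbol 1: members go to different blocks, giving {q0,q3,q7,q10} and {q2}.
On input 0, block {q0,q3,q7,q10} splits into {q0,q10} and {q3,q7}.
On input 0, block {q0,q10} splits into {q0} and {q10}.
Stable partition: {q5,q9} | {q0} | {q6} | {q2} | {q3,q7} | {q10} — 6 equivalence classes.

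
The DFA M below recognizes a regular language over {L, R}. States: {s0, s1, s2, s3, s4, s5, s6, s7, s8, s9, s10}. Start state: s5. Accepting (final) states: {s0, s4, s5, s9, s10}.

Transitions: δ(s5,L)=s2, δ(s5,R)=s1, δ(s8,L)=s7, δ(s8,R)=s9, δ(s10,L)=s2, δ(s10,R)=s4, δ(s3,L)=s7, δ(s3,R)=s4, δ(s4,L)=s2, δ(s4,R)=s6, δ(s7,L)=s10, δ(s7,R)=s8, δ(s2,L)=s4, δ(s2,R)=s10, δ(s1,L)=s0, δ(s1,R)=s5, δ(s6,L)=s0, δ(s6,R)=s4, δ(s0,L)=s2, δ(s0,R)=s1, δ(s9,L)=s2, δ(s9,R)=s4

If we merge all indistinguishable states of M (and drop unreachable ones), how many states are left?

States {s3,s7,s8,s9} cannot be reached from the start state, so discard them.
P0 = {s0,s4,s5,s10} | {s1,s2,s6}.
On input R, block {s0,s4,s5,s10} splits into {s0,s4,s5} and {s10}.
Refine {s1,s2,s6} on symbol R: members go to different blocks, giving {s1,s6} and {s2}.
The partition is now stable with 4 blocks: {s0,s4,s5} | {s1,s6} | {s10} | {s2}.

4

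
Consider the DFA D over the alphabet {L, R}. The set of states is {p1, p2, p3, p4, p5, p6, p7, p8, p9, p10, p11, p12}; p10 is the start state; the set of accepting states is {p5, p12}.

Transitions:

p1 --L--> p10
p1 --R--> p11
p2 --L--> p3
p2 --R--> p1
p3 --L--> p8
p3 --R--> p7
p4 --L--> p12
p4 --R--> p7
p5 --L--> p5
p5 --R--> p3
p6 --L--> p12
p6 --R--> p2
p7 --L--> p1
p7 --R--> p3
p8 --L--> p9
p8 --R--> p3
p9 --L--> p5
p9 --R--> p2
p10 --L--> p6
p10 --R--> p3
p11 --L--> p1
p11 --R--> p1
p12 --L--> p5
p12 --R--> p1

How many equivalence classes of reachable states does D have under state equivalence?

5

First remove the unreachable states {p4}; 11 states remain.
Start with accepting vs non-accepting: {p5,p12} | {p1,p2,p3,p6,p7,p8,p9,p10,p11}.
On input L, block {p1,p2,p3,p6,p7,p8,p9,p10,p11} splits into {p1,p2,p3,p7,p8,p10,p11} and {p6,p9}.
Refine {p1,p2,p3,p7,p8,p10,p11} on symbol L: members go to different blocks, giving {p1,p2,p3,p7,p11} and {p8,p10}.
On input L, block {p1,p2,p3,p7,p11} splits into {p2,p7,p11} and {p1,p3}.
The partition is now stable with 5 blocks: {p5,p12} | {p2,p7,p11} | {p6,p9} | {p8,p10} | {p1,p3}.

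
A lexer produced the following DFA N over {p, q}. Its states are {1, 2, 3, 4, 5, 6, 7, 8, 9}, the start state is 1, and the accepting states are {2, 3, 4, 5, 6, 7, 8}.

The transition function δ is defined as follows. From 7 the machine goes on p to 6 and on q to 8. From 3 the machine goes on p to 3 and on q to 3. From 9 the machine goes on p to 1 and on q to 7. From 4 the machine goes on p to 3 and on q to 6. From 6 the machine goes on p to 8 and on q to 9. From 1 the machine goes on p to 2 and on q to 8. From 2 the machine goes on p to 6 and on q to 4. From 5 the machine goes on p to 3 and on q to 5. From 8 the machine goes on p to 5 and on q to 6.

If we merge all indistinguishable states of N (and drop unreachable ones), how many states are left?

Initial partition by acceptance: {2,3,4,5,6,7,8} | {1,9}.
On input q, block {2,3,4,5,6,7,8} splits into {2,3,4,5,7,8} and {6}.
Refine {2,3,4,5,7,8} on symbol p: members go to different blocks, giving {3,4,5,8} and {2,7}.
On input q, block {3,4,5,8} splits into {3,5} and {4,8}.
Split {1,9} by δ(·,p) → {1} and {9}.
Stable partition: {3,5} | {1} | {6} | {2,7} | {4,8} | {9} — 6 equivalence classes.

6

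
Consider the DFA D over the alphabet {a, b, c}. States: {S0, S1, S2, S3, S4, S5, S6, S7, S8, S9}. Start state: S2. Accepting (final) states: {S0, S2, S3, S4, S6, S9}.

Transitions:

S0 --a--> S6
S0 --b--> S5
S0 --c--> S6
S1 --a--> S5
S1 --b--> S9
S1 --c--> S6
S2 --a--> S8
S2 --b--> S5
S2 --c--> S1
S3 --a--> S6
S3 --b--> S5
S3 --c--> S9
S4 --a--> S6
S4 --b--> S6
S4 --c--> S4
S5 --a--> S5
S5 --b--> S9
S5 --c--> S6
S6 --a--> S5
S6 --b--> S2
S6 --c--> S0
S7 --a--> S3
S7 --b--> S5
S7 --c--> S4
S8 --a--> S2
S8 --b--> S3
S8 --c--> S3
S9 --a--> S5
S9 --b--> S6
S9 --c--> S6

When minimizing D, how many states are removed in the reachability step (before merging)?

2

No path from S2 leads to S4, S7; the other 8 states are all reachable.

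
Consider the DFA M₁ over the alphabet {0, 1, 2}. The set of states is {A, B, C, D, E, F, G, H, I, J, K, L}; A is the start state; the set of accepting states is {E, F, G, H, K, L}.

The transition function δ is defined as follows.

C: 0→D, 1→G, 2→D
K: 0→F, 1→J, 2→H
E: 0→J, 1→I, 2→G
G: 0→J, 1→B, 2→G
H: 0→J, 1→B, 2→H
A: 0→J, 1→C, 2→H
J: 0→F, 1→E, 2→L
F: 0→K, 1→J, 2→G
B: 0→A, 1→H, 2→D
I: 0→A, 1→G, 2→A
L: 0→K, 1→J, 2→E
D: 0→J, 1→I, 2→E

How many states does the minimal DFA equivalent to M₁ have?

5

Start with accepting vs non-accepting: {E,F,G,H,K,L} | {A,B,C,D,I,J}.
Split {E,F,G,H,K,L} by δ(·,0) → {E,G,H} and {F,K,L}.
On input 0, block {A,B,C,D,I,J} splits into {A,B,C,D,I} and {J}.
Split {A,B,C,D,I} by δ(·,0) → {B,C,I} and {A,D}.
Stable partition: {E,G,H} | {B,C,I} | {F,K,L} | {J} | {A,D} — 5 equivalence classes.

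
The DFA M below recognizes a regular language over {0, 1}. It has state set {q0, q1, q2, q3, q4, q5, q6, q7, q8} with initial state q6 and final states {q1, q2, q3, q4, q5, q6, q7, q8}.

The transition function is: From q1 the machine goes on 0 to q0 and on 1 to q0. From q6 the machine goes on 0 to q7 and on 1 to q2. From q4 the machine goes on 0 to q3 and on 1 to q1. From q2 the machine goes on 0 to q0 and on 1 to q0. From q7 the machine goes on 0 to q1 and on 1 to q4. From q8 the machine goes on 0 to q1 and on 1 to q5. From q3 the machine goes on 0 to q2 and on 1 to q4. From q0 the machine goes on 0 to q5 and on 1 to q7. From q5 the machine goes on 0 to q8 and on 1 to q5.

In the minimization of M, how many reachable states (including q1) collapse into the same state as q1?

2

P0 = {q1,q2,q3,q4,q5,q6,q7,q8} | {q0}.
Split {q1,q2,q3,q4,q5,q6,q7,q8} by δ(·,0) → {q3,q4,q5,q6,q7,q8} and {q1,q2}.
Split {q3,q4,q5,q6,q7,q8} by δ(·,0) → {q3,q7,q8} and {q4,q5,q6}.
Split {q4,q5,q6} by δ(·,1) → {q4,q6} and {q5}.
Refine {q3,q7,q8} on symbol 1: members go to different blocks, giving {q3,q7} and {q8}.
The partition is now stable with 6 blocks: {q3,q7} | {q0} | {q1,q2} | {q4,q6} | {q5} | {q8}.
State q1 belongs to the block {q1,q2}, which has 2 states.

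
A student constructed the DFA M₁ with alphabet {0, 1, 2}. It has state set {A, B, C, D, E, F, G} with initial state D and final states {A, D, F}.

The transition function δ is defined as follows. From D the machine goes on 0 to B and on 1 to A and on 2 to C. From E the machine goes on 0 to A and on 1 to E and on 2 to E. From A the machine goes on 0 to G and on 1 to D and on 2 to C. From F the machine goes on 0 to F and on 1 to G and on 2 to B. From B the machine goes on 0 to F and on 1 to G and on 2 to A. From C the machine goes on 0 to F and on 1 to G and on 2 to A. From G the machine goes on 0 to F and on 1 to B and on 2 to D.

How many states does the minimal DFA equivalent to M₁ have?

States {E} cannot be reached from the start state, so discard them.
Start with accepting vs non-accepting: {A,D,F} | {B,C,G}.
On input 0, block {A,D,F} splits into {A,D} and {F}.
Stable partition: {A,D} | {B,C,G} | {F} — 3 equivalence classes.

3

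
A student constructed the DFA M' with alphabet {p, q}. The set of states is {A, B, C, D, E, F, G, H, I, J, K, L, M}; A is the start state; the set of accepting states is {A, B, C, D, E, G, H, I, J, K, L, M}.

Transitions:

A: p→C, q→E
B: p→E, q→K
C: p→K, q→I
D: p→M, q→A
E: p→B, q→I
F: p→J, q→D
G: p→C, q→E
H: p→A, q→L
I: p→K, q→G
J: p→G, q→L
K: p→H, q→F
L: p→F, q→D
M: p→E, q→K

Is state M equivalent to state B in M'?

Every state is reachable, so we keep all 13.
Initial partition by acceptance: {A,B,C,D,E,G,H,I,J,K,L,M} | {F}.
Split {A,B,C,D,E,G,H,I,J,K,L,M} by δ(·,p) → {A,B,C,D,E,G,H,I,J,K,M} and {L}.
Refine {A,B,C,D,E,G,H,I,J,K,M} on symbol q: members go to different blocks, giving {A,B,C,D,E,G,I,M} and {H,J} and {K}.
Split {A,B,C,D,E,G,I,M} by δ(·,p) → {A,B,D,E,G,M} and {C,I}.
On input p, block {A,B,D,E,G,M} splits into {B,D,E,M} and {A,G}.
Split {B,D,E,M} by δ(·,q) → {B,M} and {D} and {E}.
On input q, block {C,I} splits into {C} and {I}.
The partition is now stable with 10 blocks: {B,M} | {F} | {L} | {H,J} | {K} | {C} | {A,G} | {D} | {E} | {I}.
M and B lie in the same block of the stable partition, so they are equivalent — no string distinguishes them.

Yes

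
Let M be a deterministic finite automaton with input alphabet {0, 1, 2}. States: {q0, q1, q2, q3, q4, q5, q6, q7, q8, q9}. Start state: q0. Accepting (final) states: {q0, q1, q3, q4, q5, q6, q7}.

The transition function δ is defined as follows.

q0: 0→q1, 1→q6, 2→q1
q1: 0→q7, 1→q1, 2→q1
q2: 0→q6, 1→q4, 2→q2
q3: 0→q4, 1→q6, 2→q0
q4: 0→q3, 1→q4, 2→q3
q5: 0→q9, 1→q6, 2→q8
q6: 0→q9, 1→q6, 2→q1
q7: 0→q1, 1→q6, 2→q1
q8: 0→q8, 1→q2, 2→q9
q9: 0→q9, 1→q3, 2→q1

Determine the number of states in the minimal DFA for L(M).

6

Reachable states from the start: {q0,q1,q3,q4,q6,q7,q9}. Unreachable: {q2,q5,q8} — drop them.
Initial partition by acceptance: {q0,q1,q3,q4,q6,q7} | {q9}.
Split {q0,q1,q3,q4,q6,q7} by δ(·,0) → {q0,q1,q3,q4,q7} and {q6}.
On input 1, block {q0,q1,q3,q4,q7} splits into {q0,q3,q7} and {q1,q4}.
Refine {q0,q3,q7} on symbol 2: members go to different blocks, giving {q0,q7} and {q3}.
Refine {q1,q4} on symbol 0: members go to different blocks, giving {q1} and {q4}.
The partition is now stable with 6 blocks: {q0,q7} | {q9} | {q6} | {q1} | {q3} | {q4}.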